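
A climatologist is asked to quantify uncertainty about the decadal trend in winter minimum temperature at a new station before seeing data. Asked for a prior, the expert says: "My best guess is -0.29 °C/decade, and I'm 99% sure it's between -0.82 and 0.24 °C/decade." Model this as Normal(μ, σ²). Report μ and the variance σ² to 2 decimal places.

A symmetric 99% interval runs μ ± z·σ with z = 2.576.
Half-width = 0.53, so σ = 0.53/2.576 = 0.206 and σ² = 0.04.
μ is the stated best guess, -0.29.

μ = -0.29, σ² = 0.04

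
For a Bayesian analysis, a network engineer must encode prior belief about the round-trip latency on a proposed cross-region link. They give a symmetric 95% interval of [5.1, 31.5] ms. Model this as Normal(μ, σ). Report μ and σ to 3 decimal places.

μ = 18.300, σ = 6.735

A symmetric 95% interval runs μ ± z·σ with z = 1.96.
Half-width = 13.2, so σ = 13.2/1.96 = 6.735.
μ is the interval midpoint, 18.300.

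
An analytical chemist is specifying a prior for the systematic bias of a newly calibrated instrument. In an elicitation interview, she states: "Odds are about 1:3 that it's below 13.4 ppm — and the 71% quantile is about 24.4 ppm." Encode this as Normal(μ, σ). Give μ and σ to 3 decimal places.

For Normal(μ,σ), the p-quantile is μ + z_p·σ. Here z_{0.25} = -0.6745, z_{0.71} = 0.5534.
So 13.4 = μ − 0.6745σ and 24.4 = μ + 0.5534σ.
Subtracting: σ = (24.4 − 13.4)/(0.5534 − (-0.6745)) = 8.959.
Then μ = 13.4 − (-0.6745)·8.959 = 19.442.

μ = 19.442, σ = 8.959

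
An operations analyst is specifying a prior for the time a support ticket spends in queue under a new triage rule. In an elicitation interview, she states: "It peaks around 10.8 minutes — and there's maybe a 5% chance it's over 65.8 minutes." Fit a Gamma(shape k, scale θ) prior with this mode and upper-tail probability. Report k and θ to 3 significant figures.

Gamma(k,θ) with k>1 has mode (k−1)θ, so θ = 10.8/(k−1).
Need P(X < 65.8) = 0.95 with θ tied to k this way. Start at k = 2, θ = 10.8: P(X<65.8) ≈ 0.984.
Too high — lower k to spread out. Iterating converges to k ≈ 1.7.
Then θ = 10.8/(1.7−1) ≈ 15.5.

k ≈ 1.7, θ ≈ 15.5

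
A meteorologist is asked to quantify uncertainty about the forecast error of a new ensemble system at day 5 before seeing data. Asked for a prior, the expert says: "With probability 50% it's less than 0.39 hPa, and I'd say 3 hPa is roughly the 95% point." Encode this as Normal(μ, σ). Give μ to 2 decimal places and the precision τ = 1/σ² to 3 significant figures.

For Normal(μ,σ), the p-quantile is μ + z_p·σ. Here z_{0.5} = 0, z_{0.95} = 1.645.
So 0.39 = μ + 0σ and 3 = μ + 1.645σ.
Subtracting: σ = (3 − 0.39)/(1.645 − (0)) = 1.59.
Then μ = 0.39 − (0)·1.59 = 0.39.
Precision τ = 1/σ² = 1/1.587² = 0.397.

μ = 0.39, τ = 0.397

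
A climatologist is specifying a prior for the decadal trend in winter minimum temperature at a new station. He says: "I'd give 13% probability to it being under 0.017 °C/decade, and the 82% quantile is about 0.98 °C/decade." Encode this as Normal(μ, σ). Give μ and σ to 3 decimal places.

μ = 0.548, σ = 0.472

The p-quantile of Normal(μ,σ) is μ + z_p·σ, with z_{0.13} = -1.126 and z_{0.82} = 0.9154.
Eliminate σ: μ = (z₂·x₁ − z₁·x₂)/(z₂ − z₁) = (0.9154·0.017 − (-1.126)·0.98)/2.042 = 0.548.
Then σ = (x₂ − x₁)/(z₂ − z₁) = (0.98 − 0.017)/2.042 = 0.472.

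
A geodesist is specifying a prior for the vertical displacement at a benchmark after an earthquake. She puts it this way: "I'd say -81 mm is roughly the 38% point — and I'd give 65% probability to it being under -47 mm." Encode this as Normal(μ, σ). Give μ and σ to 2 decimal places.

The p-quantile of Normal(μ,σ) is μ + z_p·σ, with z_{0.38} = -0.3055 and z_{0.65} = 0.3853.
Eliminate σ: μ = (z₂·x₁ − z₁·x₂)/(z₂ − z₁) = (0.3853·-81 − (-0.3055)·-47)/0.6908 = -65.96.
Then σ = (x₂ − x₁)/(z₂ − z₁) = (-47 − -81)/0.6908 = 49.22.

μ = -65.96, σ = 49.22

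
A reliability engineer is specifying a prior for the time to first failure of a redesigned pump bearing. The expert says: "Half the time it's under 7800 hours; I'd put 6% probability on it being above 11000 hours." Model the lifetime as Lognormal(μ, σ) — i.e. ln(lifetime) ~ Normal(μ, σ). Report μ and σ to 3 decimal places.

If T ~ Lognormal(μ,σ) then ln T ~ Normal(μ,σ), so the p-quantile of ln T is μ + z_p·σ.
ln(7800) = 8.962 and ln(11000) = 9.306; z_{0.5} = 0, z_{0.94} = 1.555.
σ = (9.306 − 8.962)/(1.555 − (0)) = 0.221.
μ = 8.962 − (0)·0.221 = 8.962.

μ ≈ 8.962, σ ≈ 0.221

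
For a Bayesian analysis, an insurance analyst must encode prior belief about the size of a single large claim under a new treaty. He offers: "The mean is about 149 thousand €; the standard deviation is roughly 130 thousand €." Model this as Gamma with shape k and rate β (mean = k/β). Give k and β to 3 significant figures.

For Gamma(k, rate β): mean = k/β, variance = k/β², so CV = 1/√k.
CV = SD/mean = 130/149 = 0.8725, hence k = 1/CV² = 1.31.
Then β = k/mean = 1.31/149 = 0.00882.

k ≈ 1.31, β ≈ 0.00882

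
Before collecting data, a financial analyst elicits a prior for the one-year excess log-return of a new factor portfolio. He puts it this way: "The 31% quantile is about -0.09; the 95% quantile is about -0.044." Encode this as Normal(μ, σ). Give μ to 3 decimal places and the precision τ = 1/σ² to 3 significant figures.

For Normal(μ,σ), the p-quantile is μ + z_p·σ. Here z_{0.31} = -0.4959, z_{0.95} = 1.645.
So -0.09 = μ − 0.4959σ and -0.044 = μ + 1.645σ.
Subtracting: σ = (-0.044 − -0.09)/(1.645 − (-0.4959)) = 0.021.
Then μ = -0.09 − (-0.4959)·0.021 = -0.079.
Precision τ = 1/σ² = 1/0.02149² = 2170.

μ = -0.079, τ = 2170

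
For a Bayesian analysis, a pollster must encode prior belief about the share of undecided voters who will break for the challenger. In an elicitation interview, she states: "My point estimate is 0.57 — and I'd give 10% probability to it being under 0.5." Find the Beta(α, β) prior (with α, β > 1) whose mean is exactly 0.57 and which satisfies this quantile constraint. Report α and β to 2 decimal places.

α ≈ 47.12, β ≈ 35.55

With mean 0.57 fixed, write α = 0.57s, β = 0.43s where s = α+β.
Need P(θ < 0.5) = 0.1 under Beta(0.57s, 0.43s). Normal approximation: (q−m)/√(m(1−m)/s) ≈ z_{0.1} = -1.28, so s ≈ 0.57·0.43·(-1.28)²/(0.5−0.57)² = 82.2.
At s = 82.2: P(θ<0.5) ≈ 0.101. Adjusting to match 0.1 gives s ≈ 82.67.
So α = 0.57·82.67 ≈ 47.12, β = 0.43·82.67 ≈ 35.55.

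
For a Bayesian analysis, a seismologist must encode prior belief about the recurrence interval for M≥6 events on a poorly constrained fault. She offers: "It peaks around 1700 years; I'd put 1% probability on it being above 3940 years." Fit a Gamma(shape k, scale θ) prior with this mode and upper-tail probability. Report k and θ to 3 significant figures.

k ≈ 7.75, θ ≈ 252

Gamma(k,θ) with k>1 has mode (k−1)θ, so θ = 1700/(k−1).
Need P(X < 3940) = 0.99 with θ tied to k this way. Start at k = 2, θ = 1700: P(X<3940) ≈ 0.673.
Too low — raise k to concentrate. Iterating converges to k ≈ 7.75.
Then θ = 1700/(7.75−1) ≈ 252.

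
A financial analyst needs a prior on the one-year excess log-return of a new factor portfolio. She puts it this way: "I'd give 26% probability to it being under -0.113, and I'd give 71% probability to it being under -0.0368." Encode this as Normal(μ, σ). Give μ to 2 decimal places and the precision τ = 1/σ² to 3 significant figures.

μ = -0.07, τ = 247

For Normal(μ,σ), the p-quantile is μ + z_p·σ. Here z_{0.26} = -0.6433, z_{0.71} = 0.5534.
So -0.113 = μ − 0.6433σ and -0.0368 = μ + 0.5534σ.
Subtracting: σ = (-0.0368 − -0.113)/(0.5534 − (-0.6433)) = 0.06.
Then μ = -0.113 − (-0.6433)·0.06 = -0.07.
Precision τ = 1/σ² = 1/0.06367² = 247.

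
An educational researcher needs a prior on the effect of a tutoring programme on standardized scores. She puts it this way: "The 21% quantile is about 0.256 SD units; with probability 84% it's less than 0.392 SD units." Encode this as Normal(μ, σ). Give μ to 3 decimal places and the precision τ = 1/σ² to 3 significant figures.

For Normal(μ,σ), the p-quantile is μ + z_p·σ. Here z_{0.21} = -0.8064, z_{0.84} = 0.9945.
So 0.256 = μ − 0.8064σ and 0.392 = μ + 0.9945σ.
Subtracting: σ = (0.392 − 0.256)/(0.9945 − (-0.8064)) = 0.076.
Then μ = 0.256 − (-0.8064)·0.076 = 0.317.
Precision τ = 1/σ² = 1/0.07552² = 175.

μ = 0.317, τ = 175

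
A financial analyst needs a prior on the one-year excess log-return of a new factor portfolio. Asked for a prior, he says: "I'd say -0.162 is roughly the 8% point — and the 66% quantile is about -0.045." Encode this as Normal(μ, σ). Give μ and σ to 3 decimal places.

μ = -0.072, σ = 0.064

The p-quantile of Normal(μ,σ) is μ + z_p·σ, with z_{0.08} = -1.405 and z_{0.66} = 0.4125.
Eliminate σ: μ = (z₂·x₁ − z₁·x₂)/(z₂ − z₁) = (0.4125·-0.162 − (-1.405)·-0.045)/1.818 = -0.072.
Then σ = (x₂ − x₁)/(z₂ − z₁) = (-0.045 − -0.162)/1.818 = 0.064.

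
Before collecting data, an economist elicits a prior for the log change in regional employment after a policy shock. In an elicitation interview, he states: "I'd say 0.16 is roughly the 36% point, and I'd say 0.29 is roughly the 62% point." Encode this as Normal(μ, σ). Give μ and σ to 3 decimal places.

μ = 0.230, σ = 0.196

For Normal(μ,σ), the p-quantile is μ + z_p·σ. Here z_{0.36} = -0.3585, z_{0.62} = 0.3055.
So 0.16 = μ − 0.3585σ and 0.29 = μ + 0.3055σ.
Subtracting: σ = (0.29 − 0.16)/(0.3055 − (-0.3585)) = 0.196.
Then μ = 0.16 − (-0.3585)·0.196 = 0.230.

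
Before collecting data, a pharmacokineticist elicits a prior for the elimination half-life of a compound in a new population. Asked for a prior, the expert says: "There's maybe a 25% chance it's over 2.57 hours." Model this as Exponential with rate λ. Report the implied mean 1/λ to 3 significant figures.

P(T > 2.57) = e^(−λ·2.57) = 0.25, so λ = −ln(0.25)/2.57 = 0.539.
Mean = 1/λ = 1.85 hours.

mean ≈ 1.85 hours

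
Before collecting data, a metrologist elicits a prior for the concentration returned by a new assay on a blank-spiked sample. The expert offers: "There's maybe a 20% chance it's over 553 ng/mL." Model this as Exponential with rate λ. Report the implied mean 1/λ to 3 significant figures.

mean ≈ 344 ng/mL

P(T > 553.0) = e^(−λ·553.0) = 0.2, so λ = −ln(0.2)/553.0 = 0.00291.
Mean = 1/λ = 344 ng/mL.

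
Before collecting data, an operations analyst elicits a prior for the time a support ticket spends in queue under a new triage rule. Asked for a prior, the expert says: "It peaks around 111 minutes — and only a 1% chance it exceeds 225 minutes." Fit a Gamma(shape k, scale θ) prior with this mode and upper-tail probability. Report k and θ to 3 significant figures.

Gamma(k,θ) with k>1 has mode (k−1)θ, so θ = 111/(k−1).
Need P(X < 225) = 0.99 with θ tied to k this way. Start at k = 2, θ = 111: P(X<225) ≈ 0.601.
Too low — raise k to concentrate. Iterating converges to k ≈ 10.8.
Then θ = 111/(10.8−1) ≈ 11.3.

k ≈ 10.8, θ ≈ 11.3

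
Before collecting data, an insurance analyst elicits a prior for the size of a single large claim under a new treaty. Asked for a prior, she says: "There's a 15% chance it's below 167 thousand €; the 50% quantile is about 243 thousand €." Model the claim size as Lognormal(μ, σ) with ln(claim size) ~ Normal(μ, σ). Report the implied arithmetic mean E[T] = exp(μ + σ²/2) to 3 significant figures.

E[T] ≈ 259 thousand €

If T ~ Lognormal(μ,σ) then ln T ~ Normal(μ,σ), so the p-quantile of ln T is μ + z_p·σ.
ln(167) = 5.118 and ln(243) = 5.493; z_{0.15} = -1.036, z_{0.5} = 0.
σ = (5.493 − 5.118)/(0 − (-1.036)) = 0.362.
μ = 5.118 − (-1.036)·0.362 = 5.493.
E[T] = exp(μ + σ²/2) = exp(5.493 + 0.0655) = 259 thousand €.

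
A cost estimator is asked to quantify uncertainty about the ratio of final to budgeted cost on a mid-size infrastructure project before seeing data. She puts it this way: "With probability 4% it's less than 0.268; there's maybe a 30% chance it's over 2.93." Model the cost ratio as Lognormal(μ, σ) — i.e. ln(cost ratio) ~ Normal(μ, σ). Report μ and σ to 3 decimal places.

If T ~ Lognormal(μ,σ) then ln T ~ Normal(μ,σ), so the p-quantile of ln T is μ + z_p·σ.
ln(0.268) = -1.317 and ln(2.93) = 1.075; z_{0.04} = -1.751, z_{0.7} = 0.5244.
σ = (1.075 − -1.317)/(0.5244 − (-1.751)) = 1.051.
μ = -1.317 − (-1.751)·1.051 = 0.524.

μ ≈ 0.524, σ ≈ 1.051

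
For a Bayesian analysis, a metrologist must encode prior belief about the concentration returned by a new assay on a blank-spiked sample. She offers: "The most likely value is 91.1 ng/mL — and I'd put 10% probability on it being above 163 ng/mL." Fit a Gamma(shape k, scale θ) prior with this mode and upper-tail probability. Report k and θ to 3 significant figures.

k ≈ 6.62, θ ≈ 16.2

Gamma(k,θ) with k>1 has mode (k−1)θ, so θ = 91.1/(k−1).
Need P(X < 163) = 0.9 with θ tied to k this way. Start at k = 2, θ = 91.1: P(X<163) ≈ 0.534.
Too low — raise k to concentrate. Iterating converges to k ≈ 6.62.
Then θ = 91.1/(6.62−1) ≈ 16.2.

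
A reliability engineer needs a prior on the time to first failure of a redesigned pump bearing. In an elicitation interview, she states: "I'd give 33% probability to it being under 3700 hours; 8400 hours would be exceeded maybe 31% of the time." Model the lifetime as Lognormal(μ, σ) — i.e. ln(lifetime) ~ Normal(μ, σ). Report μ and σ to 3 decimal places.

μ ≈ 8.602, σ ≈ 0.876

If T ~ Lognormal(μ,σ) then ln T ~ Normal(μ,σ), so the p-quantile of ln T is μ + z_p·σ.
ln(3700) = 8.216 and ln(8400) = 9.036; z_{0.33} = -0.4399, z_{0.69} = 0.4959.
σ = (9.036 − 8.216)/(0.4959 − (-0.4399)) = 0.876.
μ = 8.216 − (-0.4399)·0.876 = 8.602.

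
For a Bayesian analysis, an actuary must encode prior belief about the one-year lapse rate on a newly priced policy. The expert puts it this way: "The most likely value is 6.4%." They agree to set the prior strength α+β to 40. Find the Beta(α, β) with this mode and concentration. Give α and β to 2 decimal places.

For α,β > 1 the Beta mode is (α−1)/(α+β−2). With α+β = 40, the mode is (α−1)/38.
Set (α−1)/38 = 0.064 → α = 1 + 0.064·38 = 3.43.
β = 40 − α = 36.57.

α = 3.43, β = 36.57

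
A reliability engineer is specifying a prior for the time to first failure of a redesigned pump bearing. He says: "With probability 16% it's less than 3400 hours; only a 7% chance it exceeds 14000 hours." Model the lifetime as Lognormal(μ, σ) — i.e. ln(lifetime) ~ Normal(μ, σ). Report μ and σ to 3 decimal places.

μ ≈ 8.701, σ ≈ 0.573

If T ~ Lognormal(μ,σ) then ln T ~ Normal(μ,σ), so the p-quantile of ln T is μ + z_p·σ.
ln(3400) = 8.132 and ln(14000) = 9.547; z_{0.16} = -0.9945, z_{0.93} = 1.476.
σ = (9.547 − 8.132)/(1.476 − (-0.9945)) = 0.573.
μ = 8.132 − (-0.9945)·0.573 = 8.701.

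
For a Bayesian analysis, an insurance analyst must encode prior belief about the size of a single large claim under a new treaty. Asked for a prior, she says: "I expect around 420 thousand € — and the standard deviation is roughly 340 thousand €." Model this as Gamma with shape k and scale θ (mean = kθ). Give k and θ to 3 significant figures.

k ≈ 1.53, θ ≈ 275

For Gamma(k, scale θ): mean = kθ, variance = kθ², so CV = 1/√k.
CV = SD/mean = 340/420 = 0.8095, hence k = 1/CV² = 1.53.
Then θ = mean/k = 420/1.53 = 275.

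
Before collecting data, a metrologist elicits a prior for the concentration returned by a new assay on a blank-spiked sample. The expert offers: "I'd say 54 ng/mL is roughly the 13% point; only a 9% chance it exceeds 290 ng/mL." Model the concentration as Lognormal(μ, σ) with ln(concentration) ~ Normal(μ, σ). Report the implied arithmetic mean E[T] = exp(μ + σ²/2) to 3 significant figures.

E[T] ≈ 147 ng/mL

If T ~ Lognormal(μ,σ) then ln T ~ Normal(μ,σ), so the p-quantile of ln T is μ + z_p·σ.
ln(54) = 3.989 and ln(290) = 5.67; z_{0.13} = -1.126, z_{0.91} = 1.341.
σ = (5.67 − 3.989)/(1.341 − (-1.126)) = 0.681.
μ = 3.989 − (-1.126)·0.681 = 4.756.
E[T] = exp(μ + σ²/2) = exp(4.756 + 0.2321) = 147 ng/mL.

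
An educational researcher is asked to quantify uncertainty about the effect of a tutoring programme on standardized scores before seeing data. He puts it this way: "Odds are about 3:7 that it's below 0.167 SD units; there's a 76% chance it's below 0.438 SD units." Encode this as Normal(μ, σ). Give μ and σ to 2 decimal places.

μ = 0.28, σ = 0.22

The p-quantile of Normal(μ,σ) is μ + z_p·σ, with z_{0.3} = -0.5244 and z_{0.76} = 0.7063.
Eliminate σ: μ = (z₂·x₁ − z₁·x₂)/(z₂ − z₁) = (0.7063·0.167 − (-0.5244)·0.438)/1.231 = 0.28.
Then σ = (x₂ − x₁)/(z₂ − z₁) = (0.438 − 0.167)/1.231 = 0.22.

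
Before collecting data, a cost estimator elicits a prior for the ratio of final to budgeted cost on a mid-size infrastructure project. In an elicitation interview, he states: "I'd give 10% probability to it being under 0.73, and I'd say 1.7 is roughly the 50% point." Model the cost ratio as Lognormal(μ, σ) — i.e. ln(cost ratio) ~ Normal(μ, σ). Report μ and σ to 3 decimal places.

μ ≈ 0.531, σ ≈ 0.660

If T ~ Lognormal(μ,σ) then ln T ~ Normal(μ,σ), so the p-quantile of ln T is μ + z_p·σ.
ln(0.73) = -0.3147 and ln(1.7) = 0.5306; z_{0.1} = -1.282, z_{0.5} = 0.
σ = (0.5306 − -0.3147)/(0 − (-1.282)) = 0.660.
μ = -0.3147 − (-1.282)·0.660 = 0.531.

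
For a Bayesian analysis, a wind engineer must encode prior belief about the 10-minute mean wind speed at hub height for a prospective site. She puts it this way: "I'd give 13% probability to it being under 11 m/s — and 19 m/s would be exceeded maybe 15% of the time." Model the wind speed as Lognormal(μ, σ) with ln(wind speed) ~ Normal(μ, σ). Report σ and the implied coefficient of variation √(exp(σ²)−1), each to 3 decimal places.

If T ~ Lognormal(μ,σ) then ln T ~ Normal(μ,σ), so the p-quantile of ln T is μ + z_p·σ.
ln(11) = 2.398 and ln(19) = 2.944; z_{0.13} = -1.126, z_{0.85} = 1.036.
σ = (2.944 − 2.398)/(1.036 − (-1.126)) = 0.253.
μ = 2.398 − (-1.126)·0.253 = 2.683.
CV = √(exp(σ²)−1) = √(exp(0.0639)−1) = 0.257.

σ ≈ 0.253, CV ≈ 0.257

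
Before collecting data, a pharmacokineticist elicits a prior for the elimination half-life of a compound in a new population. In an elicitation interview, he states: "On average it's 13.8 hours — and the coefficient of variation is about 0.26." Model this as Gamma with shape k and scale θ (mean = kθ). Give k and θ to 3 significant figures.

k ≈ 14.8, θ ≈ 0.933

For Gamma(k, scale θ): mean = kθ, variance = kθ², so CV = 1/√k.
CV = 0.26, hence k = 1/CV² = 14.8.
Then θ = mean/k = 13.8/14.8 = 0.933.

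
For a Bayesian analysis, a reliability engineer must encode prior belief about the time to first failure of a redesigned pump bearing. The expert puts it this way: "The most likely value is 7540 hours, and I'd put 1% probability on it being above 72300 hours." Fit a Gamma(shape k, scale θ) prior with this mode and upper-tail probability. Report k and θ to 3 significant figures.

k ≈ 1.62, θ ≈ 12200

Gamma(k,θ) with k>1 has mode (k−1)θ, so θ = 7540/(k−1).
Need P(X < 72300) = 0.99 with θ tied to k this way. Start at k = 2, θ = 7540: P(X<72300) ≈ 0.999.
Too high — lower k to spread out. Iterating converges to k ≈ 1.62.
Then θ = 7540/(1.62−1) ≈ 12200.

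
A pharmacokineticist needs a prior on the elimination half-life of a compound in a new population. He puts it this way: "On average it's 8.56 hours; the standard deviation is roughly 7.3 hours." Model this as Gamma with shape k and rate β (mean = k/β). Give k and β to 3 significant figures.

k ≈ 1.37, β ≈ 0.161

For Gamma(k, rate β): mean = k/β, variance = k/β², so CV = 1/√k.
CV = SD/mean = 7.3/8.56 = 0.8528, hence k = 1/CV² = 1.37.
Then β = k/mean = 1.37/8.56 = 0.161.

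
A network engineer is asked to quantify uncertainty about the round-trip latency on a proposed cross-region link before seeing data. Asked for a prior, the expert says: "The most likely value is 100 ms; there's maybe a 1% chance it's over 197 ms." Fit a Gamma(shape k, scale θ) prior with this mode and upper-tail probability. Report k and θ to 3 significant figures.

Gamma(k,θ) with k>1 has mode (k−1)θ, so θ = 100/(k−1).
Need P(X < 197) = 0.99 with θ tied to k this way. Start at k = 2, θ = 100: P(X<197) ≈ 0.586.
Too low — raise k to concentrate. Iterating converges to k ≈ 11.7.
Then θ = 100/(11.7−1) ≈ 9.33.

k ≈ 11.7, θ ≈ 9.33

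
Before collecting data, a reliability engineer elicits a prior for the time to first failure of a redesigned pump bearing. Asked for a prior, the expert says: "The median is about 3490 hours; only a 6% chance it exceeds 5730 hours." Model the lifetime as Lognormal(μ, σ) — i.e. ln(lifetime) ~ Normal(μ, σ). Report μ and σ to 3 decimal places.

μ ≈ 8.158, σ ≈ 0.319

If T ~ Lognormal(μ,σ) then ln T ~ Normal(μ,σ), so the p-quantile of ln T is μ + z_p·σ.
ln(3490) = 8.158 and ln(5730) = 8.653; z_{0.5} = 0, z_{0.94} = 1.555.
σ = (8.653 − 8.158)/(1.555 − (0)) = 0.319.
μ = 8.158 − (0)·0.319 = 8.158.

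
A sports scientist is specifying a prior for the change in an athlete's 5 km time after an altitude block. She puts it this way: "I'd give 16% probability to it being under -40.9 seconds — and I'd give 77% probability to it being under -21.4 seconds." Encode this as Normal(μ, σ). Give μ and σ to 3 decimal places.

For Normal(μ,σ), the p-quantile is μ + z_p·σ. Here z_{0.16} = -0.9945, z_{0.77} = 0.7388.
So -40.9 = μ − 0.9945σ and -21.4 = μ + 0.7388σ.
Subtracting: σ = (-21.4 − -40.9)/(0.7388 − (-0.9945)) = 11.250.
Then μ = -40.9 − (-0.9945)·11.250 = -29.712.

μ = -29.712, σ = 11.250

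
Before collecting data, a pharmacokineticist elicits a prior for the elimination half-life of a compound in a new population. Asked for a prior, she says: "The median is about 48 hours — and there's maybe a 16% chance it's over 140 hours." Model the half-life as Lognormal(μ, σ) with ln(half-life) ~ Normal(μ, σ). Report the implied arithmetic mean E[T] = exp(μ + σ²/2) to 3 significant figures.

If T ~ Lognormal(μ,σ) then ln T ~ Normal(μ,σ), so the p-quantile of ln T is μ + z_p·σ.
ln(48) = 3.871 and ln(140) = 4.942; z_{0.5} = 0, z_{0.84} = 0.9945.
σ = (4.942 − 3.871)/(0.9945 − (0)) = 1.076.
μ = 3.871 − (0)·1.076 = 3.871.
E[T] = exp(μ + σ²/2) = exp(3.871 + 0.5793) = 85.7 hours.

E[T] ≈ 85.7 hours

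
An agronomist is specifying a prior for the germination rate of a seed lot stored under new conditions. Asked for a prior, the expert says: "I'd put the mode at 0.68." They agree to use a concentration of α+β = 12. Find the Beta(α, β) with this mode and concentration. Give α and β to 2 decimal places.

α = 7.80, β = 4.20

For α,β > 1 the Beta mode is (α−1)/(α+β−2). With α+β = 12, the mode is (α−1)/10.
Set (α−1)/10 = 0.68 → α = 1 + 0.68·10 = 7.80.
β = 12 − α = 4.20.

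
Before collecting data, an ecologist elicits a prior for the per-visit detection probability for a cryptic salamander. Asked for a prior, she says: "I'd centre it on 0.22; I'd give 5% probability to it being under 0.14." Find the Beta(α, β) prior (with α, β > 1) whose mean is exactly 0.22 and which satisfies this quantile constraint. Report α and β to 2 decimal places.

α ≈ 13.81, β ≈ 48.98

With mean 0.22 fixed, write α = 0.22s, β = 0.78s where s = α+β.
Need P(θ < 0.14) = 0.05 under Beta(0.22s, 0.78s). Normal approximation: (q−m)/√(m(1−m)/s) ≈ z_{0.05} = -1.64, so s ≈ 0.22·0.78·(-1.64)²/(0.14−0.22)² = 72.5.
At s = 72.5: P(θ<0.14) ≈ 0.038. Adjusting to match 0.05 gives s ≈ 62.79.
So α = 0.22·62.79 ≈ 13.81, β = 0.78·62.79 ≈ 48.98.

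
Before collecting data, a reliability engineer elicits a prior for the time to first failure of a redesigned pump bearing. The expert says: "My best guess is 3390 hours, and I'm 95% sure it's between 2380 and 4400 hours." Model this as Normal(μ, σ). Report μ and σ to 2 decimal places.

μ = 3390.00, σ = 515.32

A symmetric 95% interval runs μ ± z·σ with z = 1.96.
Half-width = 1010, so σ = 1010/1.96 = 515.32.
μ is the stated best guess, 3390.00.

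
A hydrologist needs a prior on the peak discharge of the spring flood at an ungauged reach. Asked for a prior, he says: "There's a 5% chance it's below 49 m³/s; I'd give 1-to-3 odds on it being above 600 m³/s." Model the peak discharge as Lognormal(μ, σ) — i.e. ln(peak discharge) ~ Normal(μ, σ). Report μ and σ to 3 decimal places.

μ ≈ 5.668, σ ≈ 1.080

If T ~ Lognormal(μ,σ) then ln T ~ Normal(μ,σ), so the p-quantile of ln T is μ + z_p·σ.
ln(49) = 3.892 and ln(600) = 6.397; z_{0.05} = -1.645, z_{0.75} = 0.6745.
σ = (6.397 − 3.892)/(0.6745 − (-1.645)) = 1.080.
μ = 3.892 − (-1.645)·1.080 = 5.668.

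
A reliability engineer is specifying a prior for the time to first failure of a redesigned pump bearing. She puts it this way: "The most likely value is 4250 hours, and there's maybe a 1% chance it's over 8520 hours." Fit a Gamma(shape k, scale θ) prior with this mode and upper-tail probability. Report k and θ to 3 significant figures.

Gamma(k,θ) with k>1 has mode (k−1)θ, so θ = 4250/(k−1).
Need P(X < 8520) = 0.99 with θ tied to k this way. Start at k = 2, θ = 4250: P(X<8520) ≈ 0.595.
Too low — raise k to concentrate. Iterating converges to k ≈ 11.1.
Then θ = 4250/(11.1−1) ≈ 419.

k ≈ 11.1, θ ≈ 419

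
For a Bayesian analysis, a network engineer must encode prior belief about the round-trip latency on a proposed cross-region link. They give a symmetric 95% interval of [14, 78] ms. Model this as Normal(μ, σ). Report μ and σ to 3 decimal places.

μ = 46.000, σ = 16.327

A symmetric 95% interval runs μ ± z·σ with z = 1.96.
Half-width = 32, so σ = 32/1.96 = 16.327.
μ is the interval midpoint, 46.000.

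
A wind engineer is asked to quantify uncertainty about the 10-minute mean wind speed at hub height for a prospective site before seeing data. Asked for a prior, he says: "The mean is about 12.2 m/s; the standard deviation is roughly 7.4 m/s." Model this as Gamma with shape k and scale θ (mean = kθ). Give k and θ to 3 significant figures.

For Gamma(k, scale θ): mean = kθ, variance = kθ², so CV = 1/√k.
CV = SD/mean = 7.4/12.2 = 0.6066, hence k = 1/CV² = 2.72.
Then θ = mean/k = 12.2/2.72 = 4.49.

k ≈ 2.72, θ ≈ 4.49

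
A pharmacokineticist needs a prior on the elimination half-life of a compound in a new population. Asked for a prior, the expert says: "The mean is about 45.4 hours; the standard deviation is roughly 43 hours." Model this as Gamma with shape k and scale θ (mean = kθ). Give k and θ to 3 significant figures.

For Gamma(k, scale θ): mean = kθ, variance = kθ², so CV = 1/√k.
CV = SD/mean = 43/45.4 = 0.9471, hence k = 1/CV² = 1.11.
Then θ = mean/k = 45.4/1.11 = 40.7.

k ≈ 1.11, θ ≈ 40.7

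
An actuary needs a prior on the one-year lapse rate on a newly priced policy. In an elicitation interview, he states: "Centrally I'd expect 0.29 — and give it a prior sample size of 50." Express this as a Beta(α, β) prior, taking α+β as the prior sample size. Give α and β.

α = 14.5, β = 35.5

Under the effective-sample-size interpretation, Beta(α, β) has prior mean α/(α+β) and prior sample size α+β.
So α+β = 50 and α/(α+β) = 0.29, giving α = 0.29·50 = 14.5 and β = 50 − 14.5 = 35.5.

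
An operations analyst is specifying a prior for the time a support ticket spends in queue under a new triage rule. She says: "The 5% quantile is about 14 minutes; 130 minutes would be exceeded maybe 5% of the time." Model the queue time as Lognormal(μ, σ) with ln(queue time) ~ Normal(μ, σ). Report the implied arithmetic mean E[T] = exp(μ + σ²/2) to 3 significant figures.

If T ~ Lognormal(μ,σ) then ln T ~ Normal(μ,σ), so the p-quantile of ln T is μ + z_p·σ.
ln(14) = 2.639 and ln(130) = 4.868; z_{0.05} = -1.645, z_{0.95} = 1.645.
σ = (4.868 − 2.639)/(1.645 − (-1.645)) = 0.677.
μ = 2.639 − (-1.645)·0.677 = 3.753.
E[T] = exp(μ + σ²/2) = exp(3.753 + 0.2294) = 53.7 minutes.

E[T] ≈ 53.7 minutes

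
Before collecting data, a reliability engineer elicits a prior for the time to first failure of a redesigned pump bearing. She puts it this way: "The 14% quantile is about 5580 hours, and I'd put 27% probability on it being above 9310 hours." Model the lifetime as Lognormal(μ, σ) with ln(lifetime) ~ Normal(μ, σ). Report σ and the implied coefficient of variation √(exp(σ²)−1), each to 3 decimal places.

If T ~ Lognormal(μ,σ) then ln T ~ Normal(μ,σ), so the p-quantile of ln T is μ + z_p·σ.
ln(5580) = 8.627 and ln(9310) = 9.139; z_{0.14} = -1.08, z_{0.73} = 0.6128.
σ = (9.139 − 8.627)/(0.6128 − (-1.08)) = 0.302.
μ = 8.627 − (-1.08)·0.302 = 8.954.
CV = √(exp(σ²)−1) = √(exp(0.0914)−1) = 0.309.

σ ≈ 0.302, CV ≈ 0.309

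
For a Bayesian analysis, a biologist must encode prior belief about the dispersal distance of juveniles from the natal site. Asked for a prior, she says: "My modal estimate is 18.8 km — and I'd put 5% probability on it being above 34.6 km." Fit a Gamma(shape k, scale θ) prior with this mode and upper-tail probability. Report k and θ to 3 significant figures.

k ≈ 8.48, θ ≈ 2.51

Gamma(k,θ) with k>1 has mode (k−1)θ, so θ = 18.8/(k−1).
Need P(X < 34.6) = 0.95 with θ tied to k this way. Start at k = 2, θ = 18.8: P(X<34.6) ≈ 0.549.
Too low — raise k to concentrate. Iterating converges to k ≈ 8.48.
Then θ = 18.8/(8.48−1) ≈ 2.51.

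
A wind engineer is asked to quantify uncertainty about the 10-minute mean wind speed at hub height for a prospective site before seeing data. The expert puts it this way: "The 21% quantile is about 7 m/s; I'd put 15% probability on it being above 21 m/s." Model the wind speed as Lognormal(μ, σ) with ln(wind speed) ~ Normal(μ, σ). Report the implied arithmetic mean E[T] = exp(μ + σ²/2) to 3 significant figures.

If T ~ Lognormal(μ,σ) then ln T ~ Normal(μ,σ), so the p-quantile of ln T is μ + z_p·σ.
ln(7) = 1.946 and ln(21) = 3.045; z_{0.21} = -0.8064, z_{0.85} = 1.036.
σ = (3.045 − 1.946)/(1.036 − (-0.8064)) = 0.596.
μ = 1.946 − (-0.8064)·0.596 = 2.427.
E[T] = exp(μ + σ²/2) = exp(2.427 + 0.1777) = 13.5 m/s.

E[T] ≈ 13.5 m/s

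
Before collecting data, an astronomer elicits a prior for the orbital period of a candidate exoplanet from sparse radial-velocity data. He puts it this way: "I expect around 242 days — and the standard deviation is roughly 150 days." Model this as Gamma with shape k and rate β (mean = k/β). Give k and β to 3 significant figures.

k ≈ 2.6, β ≈ 0.0108

For Gamma(k, rate β): mean = k/β, variance = k/β², so CV = 1/√k.
CV = SD/mean = 150/242 = 0.6198, hence k = 1/CV² = 2.6.
Then β = k/mean = 2.6/242 = 0.0108.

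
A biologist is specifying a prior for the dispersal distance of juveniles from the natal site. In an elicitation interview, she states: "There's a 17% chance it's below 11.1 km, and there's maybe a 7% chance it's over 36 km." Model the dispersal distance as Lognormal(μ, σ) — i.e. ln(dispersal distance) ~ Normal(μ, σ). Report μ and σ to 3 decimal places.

μ ≈ 2.869, σ ≈ 0.484

If T ~ Lognormal(μ,σ) then ln T ~ Normal(μ,σ), so the p-quantile of ln T is μ + z_p·σ.
ln(11.1) = 2.407 and ln(36) = 3.584; z_{0.17} = -0.9542, z_{0.93} = 1.476.
σ = (3.584 − 2.407)/(1.476 − (-0.9542)) = 0.484.
μ = 2.407 − (-0.9542)·0.484 = 2.869.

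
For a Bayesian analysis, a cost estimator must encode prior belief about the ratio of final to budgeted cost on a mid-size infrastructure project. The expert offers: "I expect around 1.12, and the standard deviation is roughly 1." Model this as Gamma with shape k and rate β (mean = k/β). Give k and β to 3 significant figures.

For Gamma(k, rate β): mean = k/β, variance = k/β², so CV = 1/√k.
CV = SD/mean = 1/1.12 = 0.8929, hence k = 1/CV² = 1.25.
Then β = k/mean = 1.25/1.12 = 1.12.

k ≈ 1.25, β ≈ 1.12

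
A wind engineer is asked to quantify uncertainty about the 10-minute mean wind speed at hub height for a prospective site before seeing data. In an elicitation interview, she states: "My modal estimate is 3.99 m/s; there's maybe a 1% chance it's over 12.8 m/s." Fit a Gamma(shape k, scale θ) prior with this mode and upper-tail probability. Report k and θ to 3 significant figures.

k ≈ 4.26, θ ≈ 1.22

Gamma(k,θ) with k>1 has mode (k−1)θ, so θ = 3.99/(k−1).
Need P(X < 12.8) = 0.99 with θ tied to k this way. Start at k = 2, θ = 3.99: P(X<12.8) ≈ 0.830.
Too low — raise k to concentrate. Iterating converges to k ≈ 4.26.
Then θ = 3.99/(4.26−1) ≈ 1.22.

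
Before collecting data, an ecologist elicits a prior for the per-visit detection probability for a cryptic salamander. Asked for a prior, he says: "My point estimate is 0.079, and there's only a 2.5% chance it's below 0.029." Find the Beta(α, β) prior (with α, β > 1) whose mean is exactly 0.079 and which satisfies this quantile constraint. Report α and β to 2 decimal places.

With mean 0.079 fixed, write α = 0.079s, β = 0.921s where s = α+β.
Need P(θ < 0.029) = 0.025 under Beta(0.079s, 0.921s). Normal approximation: (q−m)/√(m(1−m)/s) ≈ z_{0.025} = -1.96, so s ≈ 0.079·0.921·(-1.96)²/(0.029−0.079)² = 111.8.
At s = 111.8: P(θ<0.029) ≈ 0.006. Adjusting to match 0.025 gives s ≈ 72.13.
So α = 0.079·72.13 ≈ 5.70, β = 0.921·72.13 ≈ 66.43.

α ≈ 5.70, β ≈ 66.43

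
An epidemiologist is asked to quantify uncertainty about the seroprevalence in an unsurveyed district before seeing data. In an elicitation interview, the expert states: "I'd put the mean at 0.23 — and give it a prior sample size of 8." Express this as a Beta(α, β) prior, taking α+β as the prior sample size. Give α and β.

Under the effective-sample-size interpretation, Beta(α, β) has prior mean α/(α+β) and prior sample size α+β.
So α+β = 8 and α/(α+β) = 0.23, giving α = 0.23·8 = 1.84 and β = 8 − 1.84 = 6.16.

α = 1.84, β = 6.16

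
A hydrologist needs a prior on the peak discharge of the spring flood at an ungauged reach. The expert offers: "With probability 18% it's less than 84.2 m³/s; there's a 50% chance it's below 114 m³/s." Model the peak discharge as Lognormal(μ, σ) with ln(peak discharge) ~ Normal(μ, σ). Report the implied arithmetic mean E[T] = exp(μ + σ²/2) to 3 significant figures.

E[T] ≈ 120 m³/s

If T ~ Lognormal(μ,σ) then ln T ~ Normal(μ,σ), so the p-quantile of ln T is μ + z_p·σ.
ln(84.2) = 4.433 and ln(114) = 4.736; z_{0.18} = -0.9154, z_{0.5} = 0.
σ = (4.736 − 4.433)/(0 − (-0.9154)) = 0.331.
μ = 4.433 − (-0.9154)·0.331 = 4.736.
E[T] = exp(μ + σ²/2) = exp(4.736 + 0.0548) = 120 m³/s.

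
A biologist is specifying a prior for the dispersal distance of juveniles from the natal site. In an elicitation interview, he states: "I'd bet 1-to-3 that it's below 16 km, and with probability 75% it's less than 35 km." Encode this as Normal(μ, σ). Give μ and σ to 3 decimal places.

μ = 25.500, σ = 14.085

The p-quantile of Normal(μ,σ) is μ + z_p·σ, with z_{0.25} = -0.6745 and z_{0.75} = 0.6745.
Eliminate σ: μ = (z₂·x₁ − z₁·x₂)/(z₂ − z₁) = (0.6745·16 − (-0.6745)·35)/1.349 = 25.500.
Then σ = (x₂ − x₁)/(z₂ − z₁) = (35 − 16)/1.349 = 14.085.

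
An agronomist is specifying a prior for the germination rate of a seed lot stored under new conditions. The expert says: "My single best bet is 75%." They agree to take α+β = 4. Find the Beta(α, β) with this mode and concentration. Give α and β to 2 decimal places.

For α,β > 1 the Beta mode is (α−1)/(α+β−2). With α+β = 4, the mode is (α−1)/2.
Set (α−1)/2 = 0.75 → α = 1 + 0.75·2 = 2.50.
β = 4 − α = 1.50.

α = 2.50, β = 1.50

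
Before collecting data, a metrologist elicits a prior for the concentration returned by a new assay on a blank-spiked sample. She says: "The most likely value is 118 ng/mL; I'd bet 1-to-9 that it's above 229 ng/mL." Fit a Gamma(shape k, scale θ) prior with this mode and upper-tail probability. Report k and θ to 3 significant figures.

Gamma(k,θ) with k>1 has mode (k−1)θ, so θ = 118/(k−1).
Need P(X < 229) = 0.9 with θ tied to k this way. Start at k = 2, θ = 118: P(X<229) ≈ 0.578.
Too low — raise k to concentrate. Iterating converges to k ≈ 5.35.
Then θ = 118/(5.35−1) ≈ 27.1.

k ≈ 5.35, θ ≈ 27.1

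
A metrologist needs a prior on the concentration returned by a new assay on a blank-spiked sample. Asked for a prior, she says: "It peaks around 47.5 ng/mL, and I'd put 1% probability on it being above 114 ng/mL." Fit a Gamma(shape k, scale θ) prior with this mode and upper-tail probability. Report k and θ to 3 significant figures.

k ≈ 7.18, θ ≈ 7.69

Gamma(k,θ) with k>1 has mode (k−1)θ, so θ = 47.5/(k−1).
Need P(X < 114) = 0.99 with θ tied to k this way. Start at k = 2, θ = 47.5: P(X<114) ≈ 0.692.
Too low — raise k to concentrate. Iterating converges to k ≈ 7.18.
Then θ = 47.5/(7.18−1) ≈ 7.69.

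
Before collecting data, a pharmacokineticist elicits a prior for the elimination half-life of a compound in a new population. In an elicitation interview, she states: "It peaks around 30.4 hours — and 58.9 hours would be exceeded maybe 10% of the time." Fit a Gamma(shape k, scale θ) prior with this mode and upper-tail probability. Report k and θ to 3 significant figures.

k ≈ 5.38, θ ≈ 6.95

Gamma(k,θ) with k>1 has mode (k−1)θ, so θ = 30.4/(k−1).
Need P(X < 58.9) = 0.9 with θ tied to k this way. Start at k = 2, θ = 30.4: P(X<58.9) ≈ 0.577.
Too low — raise k to concentrate. Iterating converges to k ≈ 5.38.
Then θ = 30.4/(5.38−1) ≈ 6.95.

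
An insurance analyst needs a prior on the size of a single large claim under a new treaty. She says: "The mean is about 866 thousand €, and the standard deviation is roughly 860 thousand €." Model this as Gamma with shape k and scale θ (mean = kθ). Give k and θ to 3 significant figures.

k ≈ 1.01, θ ≈ 854

For Gamma(k, scale θ): mean = kθ, variance = kθ², so CV = 1/√k.
CV = SD/mean = 860/866 = 0.9931, hence k = 1/CV² = 1.01.
Then θ = mean/k = 866/1.01 = 854.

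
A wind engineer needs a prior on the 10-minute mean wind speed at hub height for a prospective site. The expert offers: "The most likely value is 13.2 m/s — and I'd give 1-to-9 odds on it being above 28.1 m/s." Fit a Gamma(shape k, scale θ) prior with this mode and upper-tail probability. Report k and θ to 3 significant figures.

Gamma(k,θ) with k>1 has mode (k−1)θ, so θ = 13.2/(k−1).
Need P(X < 28.1) = 0.9 with θ tied to k this way. Start at k = 2, θ = 13.2: P(X<28.1) ≈ 0.628.
Too low — raise k to concentrate. Iterating converges to k ≈ 4.37.
Then θ = 13.2/(4.37−1) ≈ 3.92.

k ≈ 4.37, θ ≈ 3.92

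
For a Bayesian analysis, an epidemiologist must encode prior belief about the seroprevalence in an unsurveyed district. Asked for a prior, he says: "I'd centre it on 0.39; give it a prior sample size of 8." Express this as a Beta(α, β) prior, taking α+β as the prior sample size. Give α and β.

α = 3.12, β = 4.88

Under the effective-sample-size interpretation, Beta(α, β) has prior mean α/(α+β) and prior sample size α+β.
So α+β = 8 and α/(α+β) = 0.39, giving α = 0.39·8 = 3.12 and β = 8 − 3.12 = 4.88.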